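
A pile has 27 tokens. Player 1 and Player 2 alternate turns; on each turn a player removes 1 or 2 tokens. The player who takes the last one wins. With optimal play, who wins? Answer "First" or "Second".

Second

Mark each pile size as W (mover wins) or L (mover loses):
i:   0  1  2  3  4  5  6  7  8  9 10 11 12 13 14 15 16 17 18 19 20 21 22 23 24 25 26 27
     L  W  W  L  W  W  L  W  W  L  W  W  L  W  W  L  W  W  L  W  W  L  W  W  L  W  W  L
Position 27 is L, so the second player wins.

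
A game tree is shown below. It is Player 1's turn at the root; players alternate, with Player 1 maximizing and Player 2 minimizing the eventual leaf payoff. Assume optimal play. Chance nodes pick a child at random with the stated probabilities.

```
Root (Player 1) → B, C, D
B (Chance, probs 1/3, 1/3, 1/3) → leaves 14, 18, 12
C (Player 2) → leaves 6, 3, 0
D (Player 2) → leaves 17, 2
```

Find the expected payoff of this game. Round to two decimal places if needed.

B (Chance): 1/3·14 + 1/3·18 + 1/3·12 = 14.67
C (Player 2): min(6, 3, 0) = 0
D (Player 2): min(17, 2) = 2
Root (Player 1): max(14.67, 0, 2) = 14.67

14.67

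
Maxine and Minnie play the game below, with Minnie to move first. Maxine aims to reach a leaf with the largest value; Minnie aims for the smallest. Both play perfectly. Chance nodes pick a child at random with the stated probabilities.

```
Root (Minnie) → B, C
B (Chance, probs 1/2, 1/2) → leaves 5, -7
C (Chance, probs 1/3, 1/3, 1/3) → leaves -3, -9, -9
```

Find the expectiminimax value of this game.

-7

B (Chance): 1/2·5 + 1/2·-7 = -1
C (Chance): 1/3·-3 + 1/3·-9 + 1/3·-9 = -7
Root (Minnie): min(-1, -7) = -7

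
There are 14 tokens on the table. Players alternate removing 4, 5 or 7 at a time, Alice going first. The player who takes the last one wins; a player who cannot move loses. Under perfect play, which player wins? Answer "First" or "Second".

W/L table (W = player to move can force a win):
i:   0  1  2  3  4  5  6  7  8  9 10 11 12 13 14
     L  L  L  L  W  W  W  W  W  W  W  L  L  L  L
Position 14 is L, so the second player wins.

Second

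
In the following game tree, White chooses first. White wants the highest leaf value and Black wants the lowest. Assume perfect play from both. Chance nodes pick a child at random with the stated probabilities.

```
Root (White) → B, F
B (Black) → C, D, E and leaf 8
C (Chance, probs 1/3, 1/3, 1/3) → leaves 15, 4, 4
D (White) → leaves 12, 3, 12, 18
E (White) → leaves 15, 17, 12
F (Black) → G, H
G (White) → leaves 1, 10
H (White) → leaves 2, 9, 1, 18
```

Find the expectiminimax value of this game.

10

C (Chance): 1/3·15 + 1/3·4 + 1/3·4 = 7.67
D (White): max(12, 3, 12, 18) = 18
E (White): max(15, 17, 12) = 17
B (Black): min(7.67, 18, 17, 8) = 7.67
G (White): max(1, 10) = 10
H (White): max(2, 9, 1, 18) = 18
F (Black): min(10, 18) = 10
Root (White): max(7.67, 10) = 10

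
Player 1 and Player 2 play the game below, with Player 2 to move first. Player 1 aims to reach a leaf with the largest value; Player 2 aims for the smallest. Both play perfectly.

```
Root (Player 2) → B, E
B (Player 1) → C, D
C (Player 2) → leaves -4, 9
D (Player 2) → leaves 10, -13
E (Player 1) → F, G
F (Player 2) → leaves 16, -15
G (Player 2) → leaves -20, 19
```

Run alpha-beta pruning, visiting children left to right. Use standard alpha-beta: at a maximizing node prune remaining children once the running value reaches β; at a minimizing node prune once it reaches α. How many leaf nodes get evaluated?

C [α=-∞,β=+∞]: v=-4
D [α=-4,β=+∞]: v=-13
B [α=-∞,β=+∞]: v=-4
F [α=-∞,β=-4]: v=-15
G [α=-15,β=-4]: v=-20 after child 1 ≤ α → α-cutoff, skip 1
E [α=-∞,β=-4]: v=-15
Root [α=-∞,β=+∞]: v=-15
Leaves evaluated: 7 of 8.

7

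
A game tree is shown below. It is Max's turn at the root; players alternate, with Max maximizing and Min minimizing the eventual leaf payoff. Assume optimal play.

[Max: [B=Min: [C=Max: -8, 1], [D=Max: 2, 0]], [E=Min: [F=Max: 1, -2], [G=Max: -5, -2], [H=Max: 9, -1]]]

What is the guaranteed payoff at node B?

C: max(-8, 1) = 1
D: max(2, 0) = 2
B: min(1, 2) = 1

1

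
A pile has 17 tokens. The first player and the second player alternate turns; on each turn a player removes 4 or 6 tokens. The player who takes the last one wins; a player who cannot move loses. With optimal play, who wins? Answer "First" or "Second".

Compute winning (W) and losing (L) positions by backward induction:
i:   0  1  2  3  4  5  6  7  8  9 10 11 12 13 14 15 16 17
     L  L  L  L  W  W  W  W  W  W  L  L  L  L  W  W  W  W
Position 17 is W, so the first player wins.

First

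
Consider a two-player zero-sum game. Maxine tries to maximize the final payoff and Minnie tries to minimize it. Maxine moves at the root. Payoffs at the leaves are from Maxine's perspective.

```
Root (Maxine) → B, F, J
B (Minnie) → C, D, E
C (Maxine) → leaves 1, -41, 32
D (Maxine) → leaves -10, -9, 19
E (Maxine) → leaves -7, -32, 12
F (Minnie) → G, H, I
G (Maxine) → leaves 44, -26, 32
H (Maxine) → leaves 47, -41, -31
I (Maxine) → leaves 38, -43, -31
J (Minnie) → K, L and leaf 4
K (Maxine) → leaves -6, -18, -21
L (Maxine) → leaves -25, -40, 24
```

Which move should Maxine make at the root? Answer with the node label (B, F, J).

C (Maxine): max(1, -41, 32) = 32
D (Maxine): max(-10, -9, 19) = 19
E (Maxine): max(-7, -32, 12) = 12
B (Minnie): min(32, 19, 12) = 12
G (Maxine): max(44, -26, 32) = 44
H (Maxine): max(47, -41, -31) = 47
I (Maxine): max(38, -43, -31) = 38
F (Minnie): min(44, 47, 38) = 38
K (Maxine): max(-6, -18, -21) = -6
L (Maxine): max(-25, -40, 24) = 24
J (Minnie): min(-6, 24, 4) = -6
Root (Maxine): max(12, 38, -6) = 38
Maxine picks the child with the highest value: F (value 38).

F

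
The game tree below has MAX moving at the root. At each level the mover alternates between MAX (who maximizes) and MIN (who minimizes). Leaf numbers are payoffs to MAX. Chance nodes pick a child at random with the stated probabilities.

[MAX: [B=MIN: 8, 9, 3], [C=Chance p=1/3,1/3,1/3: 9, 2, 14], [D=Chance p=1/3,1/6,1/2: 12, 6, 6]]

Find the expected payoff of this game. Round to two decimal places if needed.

B (MIN): min(8, 9, 3) = 3
C (Chance): 1/3·9 + 1/3·2 + 1/3·14 = 8.33
D (Chance): 1/3·12 + 1/6·6 + 1/2·6 = 8
Root (MAX): max(3, 8.33, 8) = 8.33

8.33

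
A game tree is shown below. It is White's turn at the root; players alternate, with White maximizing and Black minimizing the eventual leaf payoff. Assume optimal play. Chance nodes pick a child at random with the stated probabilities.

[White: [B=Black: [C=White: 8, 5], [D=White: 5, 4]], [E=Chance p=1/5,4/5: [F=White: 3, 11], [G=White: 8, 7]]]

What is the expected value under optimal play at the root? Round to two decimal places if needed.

8.6

C (White): max(8, 5) = 8
D (White): max(5, 4) = 5
B (Black): min(8, 5) = 5
F (White): max(3, 11) = 11
G (White): max(8, 7) = 8
E (Chance): 1/5·11 + 4/5·8 = 8.6
Root (White): max(5, 8.6) = 8.6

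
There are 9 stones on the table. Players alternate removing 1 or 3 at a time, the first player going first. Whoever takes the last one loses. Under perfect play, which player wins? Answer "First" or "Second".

Compute winning (W) and losing (L) positions by backward induction:
i:   0  1  2  3  4  5  6  7  8  9
     W  L  W  L  W  L  W  L  W  L
Position 9 is L, so the second player wins.

Second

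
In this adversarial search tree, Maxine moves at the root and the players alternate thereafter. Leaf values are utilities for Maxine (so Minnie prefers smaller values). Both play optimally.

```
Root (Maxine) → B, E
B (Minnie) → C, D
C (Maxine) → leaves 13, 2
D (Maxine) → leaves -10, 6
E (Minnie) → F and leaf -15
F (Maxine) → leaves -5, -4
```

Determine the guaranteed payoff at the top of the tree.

6

C (Maxine): max(13, 2) = 13
D (Maxine): max(-10, 6) = 6
B (Minnie): min(13, 6) = 6
F (Maxine): max(-5, -4) = -4
E (Minnie): min(-4, -15) = -15
Root (Maxine): max(6, -15) = 6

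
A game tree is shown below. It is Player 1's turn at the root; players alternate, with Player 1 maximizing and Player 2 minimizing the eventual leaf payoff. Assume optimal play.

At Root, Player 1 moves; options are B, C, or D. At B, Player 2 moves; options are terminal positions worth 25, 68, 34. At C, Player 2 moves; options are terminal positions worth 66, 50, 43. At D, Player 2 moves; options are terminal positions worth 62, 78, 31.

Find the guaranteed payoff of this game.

B (Player 2): min(25, 68, 34) = 25
C (Player 2): min(66, 50, 43) = 43
D (Player 2): min(62, 78, 31) = 31
Root (Player 1): max(25, 43, 31) = 43

43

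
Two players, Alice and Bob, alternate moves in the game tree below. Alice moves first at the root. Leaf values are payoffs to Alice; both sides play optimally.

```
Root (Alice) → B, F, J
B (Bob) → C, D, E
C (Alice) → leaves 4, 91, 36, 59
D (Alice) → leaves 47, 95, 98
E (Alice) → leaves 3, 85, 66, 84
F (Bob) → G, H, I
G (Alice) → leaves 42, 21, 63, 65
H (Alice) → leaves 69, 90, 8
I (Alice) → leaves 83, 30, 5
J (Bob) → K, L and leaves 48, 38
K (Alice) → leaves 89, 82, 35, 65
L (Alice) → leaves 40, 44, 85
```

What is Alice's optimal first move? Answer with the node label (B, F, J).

B

C (Alice): max(4, 91, 36, 59) = 91
D (Alice): max(47, 95, 98) = 98
E (Alice): max(3, 85, 66, 84) = 85
B (Bob): min(91, 98, 85) = 85
G (Alice): max(42, 21, 63, 65) = 65
H (Alice): max(69, 90, 8) = 90
I (Alice): max(83, 30, 5) = 83
F (Bob): min(65, 90, 83) = 65
K (Alice): max(89, 82, 35, 65) = 89
L (Alice): max(40, 44, 85) = 85
J (Bob): min(89, 85, 48, 38) = 38
Root (Alice): max(85, 65, 38) = 85
Alice picks the child with the highest value: B (value 85).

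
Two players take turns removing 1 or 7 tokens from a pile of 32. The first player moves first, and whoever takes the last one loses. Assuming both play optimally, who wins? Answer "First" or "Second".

Mark each pile size as W (mover wins) or L (mover loses):
i:   0  1  2  3  4  5  6  7  8  9 10 11 12 13 14 15 16 17 18 19 20 21 22 23 24 25 26 27 28 29 30 31 32
     W  L  W  L  W  L  W  L  W  L  W  L  W  L  W  L  W  L  W  L  W  L  W  L  W  L  W  L  W  L  W  L  W
Position 32 is W, so the first player wins.

First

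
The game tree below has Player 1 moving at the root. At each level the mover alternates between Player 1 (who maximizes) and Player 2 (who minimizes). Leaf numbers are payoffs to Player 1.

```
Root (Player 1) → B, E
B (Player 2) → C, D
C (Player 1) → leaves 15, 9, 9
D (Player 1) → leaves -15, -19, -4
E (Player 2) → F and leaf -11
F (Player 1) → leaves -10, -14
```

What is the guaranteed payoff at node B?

-4

C: max(15, 9, 9) = 15
D: max(-15, -19, -4) = -4
B: min(15, -4) = -4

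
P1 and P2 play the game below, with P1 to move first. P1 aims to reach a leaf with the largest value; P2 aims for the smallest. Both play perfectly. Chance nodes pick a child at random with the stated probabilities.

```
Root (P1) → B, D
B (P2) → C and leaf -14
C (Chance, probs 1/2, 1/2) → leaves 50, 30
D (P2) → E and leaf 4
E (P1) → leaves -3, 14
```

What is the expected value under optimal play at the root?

C (Chance): 1/2·50 + 1/2·30 = 40
B (P2): min(40, -14) = -14
E (P1): max(-3, 14) = 14
D (P2): min(14, 4) = 4
Root (P1): max(-14, 4) = 4

4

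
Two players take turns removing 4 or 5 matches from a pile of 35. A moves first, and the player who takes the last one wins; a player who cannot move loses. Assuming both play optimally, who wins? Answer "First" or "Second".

Mark each pile size as W (mover wins) or L (mover loses):
i:   0  1  2  3  4  5  6  7  8  9 10 11 12 13 14 15 16 17 18 19 20 21 22 23 24 25 26 27 28 29 30 31 32 33 34 35
     L  L  L  L  W  W  W  W  W  L  L  L  L  W  W  W  W  W  L  L  L  L  W  W  W  W  W  L  L  L  L  W  W  W  W  W
Position 35 is W, so the first player wins.

First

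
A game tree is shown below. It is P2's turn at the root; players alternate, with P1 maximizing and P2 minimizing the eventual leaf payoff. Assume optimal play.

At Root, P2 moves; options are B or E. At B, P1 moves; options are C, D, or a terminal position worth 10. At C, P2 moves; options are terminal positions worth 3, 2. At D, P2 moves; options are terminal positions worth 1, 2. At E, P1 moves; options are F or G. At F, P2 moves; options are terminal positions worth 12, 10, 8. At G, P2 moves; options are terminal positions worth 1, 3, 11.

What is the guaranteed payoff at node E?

8

F: min(12, 10, 8) = 8
G: min(1, 3, 11) = 1
E: max(8, 1) = 8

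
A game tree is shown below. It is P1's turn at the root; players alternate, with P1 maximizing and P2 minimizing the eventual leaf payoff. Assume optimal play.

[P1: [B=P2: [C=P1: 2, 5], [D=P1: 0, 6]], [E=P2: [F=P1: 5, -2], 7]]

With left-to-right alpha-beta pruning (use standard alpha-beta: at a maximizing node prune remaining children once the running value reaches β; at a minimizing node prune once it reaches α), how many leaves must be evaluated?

C [α=-∞,β=+∞]: v=5
D [α=-∞,β=5]: v=6
B [α=-∞,β=+∞]: v=5
F [α=5,β=+∞]: v=5
E [α=5,β=+∞]: v=5 after child 1 ≤ α → α-cutoff, skip 1
Root [α=-∞,β=+∞]: v=5
Leaves evaluated: 6 of 7.

6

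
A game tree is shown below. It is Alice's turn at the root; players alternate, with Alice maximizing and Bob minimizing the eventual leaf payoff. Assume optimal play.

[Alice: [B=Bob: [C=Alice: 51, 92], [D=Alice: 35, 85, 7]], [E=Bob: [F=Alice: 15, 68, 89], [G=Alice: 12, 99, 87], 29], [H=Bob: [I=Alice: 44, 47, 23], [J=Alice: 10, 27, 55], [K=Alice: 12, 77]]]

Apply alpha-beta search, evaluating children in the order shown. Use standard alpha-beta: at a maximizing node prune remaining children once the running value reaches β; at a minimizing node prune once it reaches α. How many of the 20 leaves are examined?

C [α=-∞,β=+∞]: v=92
D [α=-∞,β=92]: v=85
B [α=-∞,β=+∞]: v=85
F [α=85,β=+∞]: v=89
G [α=85,β=89]: v=99 after child 2 ≥ β → β-cutoff, skip 1
E [α=85,β=+∞]: v=29
I [α=85,β=+∞]: v=47
H [α=85,β=+∞]: v=47 after child 1 ≤ α → α-cutoff, skip 2
Root [α=-∞,β=+∞]: v=85
Leaves evaluated: 14 of 20.

14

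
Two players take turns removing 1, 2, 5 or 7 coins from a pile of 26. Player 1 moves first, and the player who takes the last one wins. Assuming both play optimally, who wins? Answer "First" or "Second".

First

i:   0  1  2  3  4  5  6  7  8  9 10 11 12 13 14 15 16 17 18 19 20 21 22 23 24 25 26
     L  W  W  L  W  W  L  W  W  L  W  W  L  W  W  L  W  W  L  W  W  L  W  W  L  W  W
Position 26 is W, so the first player wins.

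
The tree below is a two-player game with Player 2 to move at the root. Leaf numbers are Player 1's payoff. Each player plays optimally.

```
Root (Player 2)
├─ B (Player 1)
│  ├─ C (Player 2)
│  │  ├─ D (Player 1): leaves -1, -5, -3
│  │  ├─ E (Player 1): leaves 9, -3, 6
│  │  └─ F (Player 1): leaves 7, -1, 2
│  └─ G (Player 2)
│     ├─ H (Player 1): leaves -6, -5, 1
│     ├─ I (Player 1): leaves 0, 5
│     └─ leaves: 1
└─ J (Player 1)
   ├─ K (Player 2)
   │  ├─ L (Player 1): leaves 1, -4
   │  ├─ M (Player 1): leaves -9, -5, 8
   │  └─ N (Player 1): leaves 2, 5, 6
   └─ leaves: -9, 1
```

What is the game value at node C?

D: max(-1, -5, -3) = -1
E: max(9, -3, 6) = 9
F: max(7, -1, 2) = 7
C: min(-1, 9, 7) = -1

-1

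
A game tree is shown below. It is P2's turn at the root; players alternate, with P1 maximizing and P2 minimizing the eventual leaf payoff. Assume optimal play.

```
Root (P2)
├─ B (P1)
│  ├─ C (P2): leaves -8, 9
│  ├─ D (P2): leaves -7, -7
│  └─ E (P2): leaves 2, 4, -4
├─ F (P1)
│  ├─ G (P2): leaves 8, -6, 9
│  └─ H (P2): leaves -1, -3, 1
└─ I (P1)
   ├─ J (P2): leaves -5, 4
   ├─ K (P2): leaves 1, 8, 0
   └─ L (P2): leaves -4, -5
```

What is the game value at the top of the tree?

C (P2): min(-8, 9) = -8
D (P2): min(-7, -7) = -7
E (P2): min(2, 4, -4) = -4
B (P1): max(-8, -7, -4) = -4
G (P2): min(8, -6, 9) = -6
H (P2): min(-1, -3, 1) = -3
F (P1): max(-6, -3) = -3
J (P2): min(-5, 4) = -5
K (P2): min(1, 8, 0) = 0
L (P2): min(-4, -5) = -5
I (P1): max(-5, 0, -5) = 0
Root (P2): min(-4, -3, 0) = -4

-4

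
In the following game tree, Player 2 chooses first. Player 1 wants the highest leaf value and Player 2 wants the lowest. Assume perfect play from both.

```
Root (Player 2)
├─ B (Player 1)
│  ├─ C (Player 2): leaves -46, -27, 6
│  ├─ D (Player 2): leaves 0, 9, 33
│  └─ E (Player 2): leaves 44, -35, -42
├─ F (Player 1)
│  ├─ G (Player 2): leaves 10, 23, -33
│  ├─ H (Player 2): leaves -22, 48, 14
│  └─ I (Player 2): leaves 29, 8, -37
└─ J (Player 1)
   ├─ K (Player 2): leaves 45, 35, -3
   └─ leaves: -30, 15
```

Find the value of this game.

-22

C (Player 2): min(-46, -27, 6) = -46
D (Player 2): min(0, 9, 33) = 0
E (Player 2): min(44, -35, -42) = -42
B (Player 1): max(-46, 0, -42) = 0
G (Player 2): min(10, 23, -33) = -33
H (Player 2): min(-22, 48, 14) = -22
I (Player 2): min(29, 8, -37) = -37
F (Player 1): max(-33, -22, -37) = -22
K (Player 2): min(45, 35, -3) = -3
J (Player 1): max(-3, -30, 15) = 15
Root (Player 2): min(0, -22, 15) = -22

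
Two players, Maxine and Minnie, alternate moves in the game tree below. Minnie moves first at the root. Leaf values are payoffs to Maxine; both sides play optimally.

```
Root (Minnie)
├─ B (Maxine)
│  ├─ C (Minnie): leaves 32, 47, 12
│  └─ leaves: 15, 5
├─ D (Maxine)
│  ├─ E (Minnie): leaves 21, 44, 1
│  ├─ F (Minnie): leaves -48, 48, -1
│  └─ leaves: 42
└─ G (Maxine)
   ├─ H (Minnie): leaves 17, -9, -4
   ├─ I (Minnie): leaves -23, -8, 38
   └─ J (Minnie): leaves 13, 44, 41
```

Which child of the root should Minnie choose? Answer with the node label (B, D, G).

G

C (Minnie): min(32, 47, 12) = 12
B (Maxine): max(12, 15, 5) = 15
E (Minnie): min(21, 44, 1) = 1
F (Minnie): min(-48, 48, -1) = -48
D (Maxine): max(1, -48, 42) = 42
H (Minnie): min(17, -9, -4) = -9
I (Minnie): min(-23, -8, 38) = -23
J (Minnie): min(13, 44, 41) = 13
G (Maxine): max(-9, -23, 13) = 13
Root (Minnie): min(15, 42, 13) = 13
Minnie picks the child with the lowest value: G (value 13).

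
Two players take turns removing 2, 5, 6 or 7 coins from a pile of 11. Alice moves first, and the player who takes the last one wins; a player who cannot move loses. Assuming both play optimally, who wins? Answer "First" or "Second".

First

W/L table (W = player to move can force a win):
i:   0  1  2  3  4  5  6  7  8  9 10 11
     L  L  W  W  L  W  W  W  W  W  W  W
Position 11 is W, so the first player wins.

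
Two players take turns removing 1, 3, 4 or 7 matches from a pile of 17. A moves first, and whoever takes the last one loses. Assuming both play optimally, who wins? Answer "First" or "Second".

W/L table (W = player to move can force a win):
i:   0  1  2  3  4  5  6  7  8  9 10 11 12 13 14 15 16 17
     W  L  W  L  W  W  W  W  W  L  W  L  W  W  W  W  W  L
Position 17 is L, so the second player wins.

Second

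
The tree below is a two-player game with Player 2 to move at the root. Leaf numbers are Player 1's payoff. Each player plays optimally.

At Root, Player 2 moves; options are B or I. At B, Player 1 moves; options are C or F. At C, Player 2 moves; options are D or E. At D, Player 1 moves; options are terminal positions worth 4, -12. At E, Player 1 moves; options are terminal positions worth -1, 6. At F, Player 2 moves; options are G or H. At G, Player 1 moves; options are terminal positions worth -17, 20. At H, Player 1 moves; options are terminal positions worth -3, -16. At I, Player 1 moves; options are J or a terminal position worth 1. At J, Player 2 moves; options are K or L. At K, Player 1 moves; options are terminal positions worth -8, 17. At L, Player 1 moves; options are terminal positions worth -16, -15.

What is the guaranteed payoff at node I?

1

K: max(-8, 17) = 17
L: max(-16, -15) = -15
J: min(17, -15) = -15
I: max(-15, 1) = 1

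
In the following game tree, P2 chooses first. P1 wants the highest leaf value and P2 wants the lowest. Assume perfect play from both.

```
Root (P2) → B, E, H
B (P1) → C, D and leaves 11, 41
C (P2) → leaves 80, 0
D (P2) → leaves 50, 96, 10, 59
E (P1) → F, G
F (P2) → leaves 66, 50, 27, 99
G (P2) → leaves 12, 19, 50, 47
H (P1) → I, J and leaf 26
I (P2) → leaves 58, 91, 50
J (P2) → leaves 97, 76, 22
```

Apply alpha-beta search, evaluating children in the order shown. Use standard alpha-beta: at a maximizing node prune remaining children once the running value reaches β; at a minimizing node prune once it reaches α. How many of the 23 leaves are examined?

C [α=-∞,β=+∞]: v=0
D [α=0,β=+∞]: v=10
B [α=-∞,β=+∞]: v=41
F [α=-∞,β=41]: v=27
G [α=27,β=41]: v=12 after child 1 ≤ α → α-cutoff, skip 3
E [α=-∞,β=41]: v=27
I [α=-∞,β=27]: v=50
H [α=-∞,β=27]: v=50 after child 1 ≥ β → β-cutoff, skip 2
Root [α=-∞,β=+∞]: v=27
Leaves evaluated: 16 of 23.

16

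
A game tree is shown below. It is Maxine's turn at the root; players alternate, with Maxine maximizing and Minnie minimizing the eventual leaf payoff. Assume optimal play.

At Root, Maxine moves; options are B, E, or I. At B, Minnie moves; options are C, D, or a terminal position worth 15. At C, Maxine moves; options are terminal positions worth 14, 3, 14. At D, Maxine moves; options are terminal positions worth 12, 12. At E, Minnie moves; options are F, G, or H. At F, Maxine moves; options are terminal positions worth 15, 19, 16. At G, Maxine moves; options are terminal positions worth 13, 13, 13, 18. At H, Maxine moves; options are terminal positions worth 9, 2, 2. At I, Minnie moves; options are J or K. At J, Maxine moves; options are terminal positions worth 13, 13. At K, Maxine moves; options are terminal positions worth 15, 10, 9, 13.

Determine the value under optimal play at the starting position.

C (Maxine): max(14, 3, 14) = 14
D (Maxine): max(12, 12) = 12
B (Minnie): min(14, 12, 15) = 12
F (Maxine): max(15, 19, 16) = 19
G (Maxine): max(13, 13, 13, 18) = 18
H (Maxine): max(9, 2, 2) = 9
E (Minnie): min(19, 18, 9) = 9
J (Maxine): max(13, 13) = 13
K (Maxine): max(15, 10, 9, 13) = 15
I (Minnie): min(13, 15) = 13
Root (Maxine): max(12, 9, 13) = 13

13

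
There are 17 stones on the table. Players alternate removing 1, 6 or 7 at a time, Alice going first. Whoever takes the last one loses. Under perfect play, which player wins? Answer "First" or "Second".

Second

W/L table (W = player to move can force a win):
i:   0  1  2  3  4  5  6  7  8  9 10 11 12 13 14 15 16 17
     W  L  W  L  W  L  W  W  W  W  W  W  W  L  W  L  W  L
Position 17 is L, so the second player wins.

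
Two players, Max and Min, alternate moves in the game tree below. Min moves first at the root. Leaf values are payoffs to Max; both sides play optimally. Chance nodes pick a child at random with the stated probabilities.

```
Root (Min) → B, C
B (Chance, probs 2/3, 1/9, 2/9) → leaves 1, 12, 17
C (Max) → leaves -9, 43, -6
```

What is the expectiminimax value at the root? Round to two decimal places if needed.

5.78

B (Chance): 2/3·1 + 1/9·12 + 2/9·17 = 5.78
C (Max): max(-9, 43, -6) = 43
Root (Min): min(5.78, 43) = 5.78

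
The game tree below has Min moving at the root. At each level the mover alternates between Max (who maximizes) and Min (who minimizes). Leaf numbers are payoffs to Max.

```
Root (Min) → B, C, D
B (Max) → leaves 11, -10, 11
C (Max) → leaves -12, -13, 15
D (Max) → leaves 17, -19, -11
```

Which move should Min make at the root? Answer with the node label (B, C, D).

B (Max): max(11, -10, 11) = 11
C (Max): max(-12, -13, 15) = 15
D (Max): max(17, -19, -11) = 17
Root (Min): min(11, 15, 17) = 11
Min picks the child with the lowest value: B (value 11).

B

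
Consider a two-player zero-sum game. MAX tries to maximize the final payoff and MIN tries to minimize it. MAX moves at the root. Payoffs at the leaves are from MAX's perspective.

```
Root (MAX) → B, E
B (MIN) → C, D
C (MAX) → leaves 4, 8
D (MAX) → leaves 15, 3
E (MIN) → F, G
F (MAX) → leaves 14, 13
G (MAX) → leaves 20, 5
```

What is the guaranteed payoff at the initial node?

14

C (MAX): max(4, 8) = 8
D (MAX): max(15, 3) = 15
B (MIN): min(8, 15) = 8
F (MAX): max(14, 13) = 14
G (MAX): max(20, 5) = 20
E (MIN): min(14, 20) = 14
Root (MAX): max(8, 14) = 14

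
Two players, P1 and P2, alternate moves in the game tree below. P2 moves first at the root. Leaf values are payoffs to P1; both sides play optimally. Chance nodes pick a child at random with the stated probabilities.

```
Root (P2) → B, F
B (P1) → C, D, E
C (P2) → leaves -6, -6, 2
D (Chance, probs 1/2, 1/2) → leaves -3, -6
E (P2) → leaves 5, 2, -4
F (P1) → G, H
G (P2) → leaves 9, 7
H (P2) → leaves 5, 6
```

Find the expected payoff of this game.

-4

C (P2): min(-6, -6, 2) = -6
D (Chance): 1/2·-3 + 1/2·-6 = -4.5
E (P2): min(5, 2, -4) = -4
B (P1): max(-6, -4.5, -4) = -4
G (P2): min(9, 7) = 7
H (P2): min(5, 6) = 5
F (P1): max(7, 5) = 7
Root (P2): min(-4, 7) = -4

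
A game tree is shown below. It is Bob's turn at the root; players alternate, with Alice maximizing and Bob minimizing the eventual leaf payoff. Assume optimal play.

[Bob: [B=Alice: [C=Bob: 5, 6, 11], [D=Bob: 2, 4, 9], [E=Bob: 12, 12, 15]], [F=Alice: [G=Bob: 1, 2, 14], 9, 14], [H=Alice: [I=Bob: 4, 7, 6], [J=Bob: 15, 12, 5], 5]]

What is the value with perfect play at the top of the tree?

5

C (Bob): min(5, 6, 11) = 5
D (Bob): min(2, 4, 9) = 2
E (Bob): min(12, 12, 15) = 12
B (Alice): max(5, 2, 12) = 12
G (Bob): min(1, 2, 14) = 1
F (Alice): max(1, 9, 14) = 14
I (Bob): min(4, 7, 6) = 4
J (Bob): min(15, 12, 5) = 5
H (Alice): max(4, 5, 5) = 5
Root (Bob): min(12, 14, 5) = 5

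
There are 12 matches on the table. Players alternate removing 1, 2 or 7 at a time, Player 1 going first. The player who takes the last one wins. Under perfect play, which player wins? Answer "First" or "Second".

Positions where the player to move wins (W) vs loses (L):
i:   0  1  2  3  4  5  6  7  8  9 10 11 12
     L  W  W  L  W  W  L  W  W  L  W  W  L
Position 12 is L, so the second player wins.

Second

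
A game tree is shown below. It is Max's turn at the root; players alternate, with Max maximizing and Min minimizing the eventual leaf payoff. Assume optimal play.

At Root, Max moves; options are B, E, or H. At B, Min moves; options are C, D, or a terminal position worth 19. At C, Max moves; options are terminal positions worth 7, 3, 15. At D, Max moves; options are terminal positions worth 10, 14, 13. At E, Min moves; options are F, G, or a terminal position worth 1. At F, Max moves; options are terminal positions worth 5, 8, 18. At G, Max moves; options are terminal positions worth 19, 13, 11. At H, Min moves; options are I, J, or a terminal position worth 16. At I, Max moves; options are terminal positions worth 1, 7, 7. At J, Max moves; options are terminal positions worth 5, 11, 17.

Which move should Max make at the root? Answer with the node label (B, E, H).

C (Max): max(7, 3, 15) = 15
D (Max): max(10, 14, 13) = 14
B (Min): min(15, 14, 19) = 14
F (Max): max(5, 8, 18) = 18
G (Max): max(19, 13, 11) = 19
E (Min): min(18, 19, 1) = 1
I (Max): max(1, 7, 7) = 7
J (Max): max(5, 11, 17) = 17
H (Min): min(7, 17, 16) = 7
Root (Max): max(14, 1, 7) = 14
Max picks the child with the highest value: B (value 14).

B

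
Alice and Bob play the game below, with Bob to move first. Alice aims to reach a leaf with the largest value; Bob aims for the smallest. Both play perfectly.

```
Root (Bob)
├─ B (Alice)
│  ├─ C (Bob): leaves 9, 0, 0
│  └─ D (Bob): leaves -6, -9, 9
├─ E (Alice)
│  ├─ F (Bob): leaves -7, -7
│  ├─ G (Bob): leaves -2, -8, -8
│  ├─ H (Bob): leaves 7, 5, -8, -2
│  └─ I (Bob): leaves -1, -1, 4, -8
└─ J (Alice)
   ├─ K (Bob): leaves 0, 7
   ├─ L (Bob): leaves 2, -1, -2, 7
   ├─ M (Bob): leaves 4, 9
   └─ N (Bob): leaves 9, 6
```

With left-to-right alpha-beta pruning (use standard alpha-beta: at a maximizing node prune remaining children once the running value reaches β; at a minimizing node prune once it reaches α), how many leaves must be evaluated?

C [α=-∞,β=+∞]: v=0
D [α=0,β=+∞]: v=-6 after child 1 ≤ α → α-cutoff, skip 2
B [α=-∞,β=+∞]: v=0
F [α=-∞,β=0]: v=-7
G [α=-7,β=0]: v=-8 after child 2 ≤ α → α-cutoff, skip 1
H [α=-7,β=0]: v=-8 after child 3 ≤ α → α-cutoff, skip 1
I [α=-7,β=0]: v=-8
E [α=-∞,β=0]: v=-7
K [α=-∞,β=-7]: v=0
J [α=-∞,β=-7]: v=0 after child 1 ≥ β → β-cutoff, skip 3
Root [α=-∞,β=+∞]: v=-7
Leaves evaluated: 17 of 29.

17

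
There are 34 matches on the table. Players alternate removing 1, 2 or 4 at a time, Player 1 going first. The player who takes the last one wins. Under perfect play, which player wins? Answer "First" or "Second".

Mark each pile size as W (mover wins) or L (mover loses):
i:   0  1  2  3  4  5  6  7  8  9 10 11 12 13 14 15 16 17 18 19 20 21 22 23 24 25 26 27 28 29 30 31 32 33 34
     L  W  W  L  W  W  L  W  W  L  W  W  L  W  W  L  W  W  L  W  W  L  W  W  L  W  W  L  W  W  L  W  W  L  W
Position 34 is W, so the first player wins.

First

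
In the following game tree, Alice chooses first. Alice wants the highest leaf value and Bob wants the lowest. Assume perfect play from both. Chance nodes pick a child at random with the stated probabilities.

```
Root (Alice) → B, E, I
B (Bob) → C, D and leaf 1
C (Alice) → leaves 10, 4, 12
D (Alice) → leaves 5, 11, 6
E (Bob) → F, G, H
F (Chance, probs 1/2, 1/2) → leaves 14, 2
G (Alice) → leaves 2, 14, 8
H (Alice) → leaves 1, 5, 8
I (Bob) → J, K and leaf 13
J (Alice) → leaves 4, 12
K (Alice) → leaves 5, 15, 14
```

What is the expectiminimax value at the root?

12

C (Alice): max(10, 4, 12) = 12
D (Alice): max(5, 11, 6) = 11
B (Bob): min(12, 11, 1) = 1
F (Chance): 1/2·14 + 1/2·2 = 8
G (Alice): max(2, 14, 8) = 14
H (Alice): max(1, 5, 8) = 8
E (Bob): min(8, 14, 8) = 8
J (Alice): max(4, 12) = 12
K (Alice): max(5, 15, 14) = 15
I (Bob): min(12, 15, 13) = 12
Root (Alice): max(1, 8, 12) = 12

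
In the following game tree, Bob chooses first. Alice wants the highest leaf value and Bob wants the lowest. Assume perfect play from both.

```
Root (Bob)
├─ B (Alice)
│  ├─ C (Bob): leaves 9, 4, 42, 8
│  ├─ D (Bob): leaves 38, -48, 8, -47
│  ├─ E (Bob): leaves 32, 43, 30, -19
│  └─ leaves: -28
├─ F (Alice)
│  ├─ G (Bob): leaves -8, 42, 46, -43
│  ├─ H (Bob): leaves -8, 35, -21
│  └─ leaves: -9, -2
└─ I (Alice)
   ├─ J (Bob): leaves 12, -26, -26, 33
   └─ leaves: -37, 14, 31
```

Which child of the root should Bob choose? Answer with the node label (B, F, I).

F

C (Bob): min(9, 4, 42, 8) = 4
D (Bob): min(38, -48, 8, -47) = -48
E (Bob): min(32, 43, 30, -19) = -19
B (Alice): max(4, -48, -19, -28) = 4
G (Bob): min(-8, 42, 46, -43) = -43
H (Bob): min(-8, 35, -21) = -21
F (Alice): max(-43, -21, -9, -2) = -2
J (Bob): min(12, -26, -26, 33) = -26
I (Alice): max(-26, -37, 14, 31) = 31
Root (Bob): min(4, -2, 31) = -2
Bob picks the child with the lowest value: F (value -2).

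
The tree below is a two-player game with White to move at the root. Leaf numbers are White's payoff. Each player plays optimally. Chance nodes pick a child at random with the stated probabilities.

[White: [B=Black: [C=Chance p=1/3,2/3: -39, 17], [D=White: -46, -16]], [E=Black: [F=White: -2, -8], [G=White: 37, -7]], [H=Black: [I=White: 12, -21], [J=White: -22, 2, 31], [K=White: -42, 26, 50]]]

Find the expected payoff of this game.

C (Chance): 1/3·-39 + 2/3·17 = -1.67
D (White): max(-46, -16) = -16
B (Black): min(-1.67, -16) = -16
F (White): max(-2, -8) = -2
G (White): max(37, -7) = 37
E (Black): min(-2, 37) = -2
I (White): max(12, -21) = 12
J (White): max(-22, 2, 31) = 31
K (White): max(-42, 26, 50) = 50
H (Black): min(12, 31, 50) = 12
Root (White): max(-16, -2, 12) = 12

12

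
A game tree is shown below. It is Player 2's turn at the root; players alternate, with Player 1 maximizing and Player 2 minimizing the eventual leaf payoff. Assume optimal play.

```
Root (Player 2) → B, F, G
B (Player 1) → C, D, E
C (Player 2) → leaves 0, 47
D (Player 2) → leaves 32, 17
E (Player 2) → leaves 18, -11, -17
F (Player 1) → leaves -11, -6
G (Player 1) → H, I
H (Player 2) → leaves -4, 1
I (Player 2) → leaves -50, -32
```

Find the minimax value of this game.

-6

C (Player 2): min(0, 47) = 0
D (Player 2): min(32, 17) = 17
E (Player 2): min(18, -11, -17) = -17
B (Player 1): max(0, 17, -17) = 17
F (Player 1): max(-11, -6) = -6
H (Player 2): min(-4, 1) = -4
I (Player 2): min(-50, -32) = -50
G (Player 1): max(-4, -50) = -4
Root (Player 2): min(17, -6, -4) = -6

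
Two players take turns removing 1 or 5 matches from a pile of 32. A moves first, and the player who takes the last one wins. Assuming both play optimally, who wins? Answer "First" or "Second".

Compute winning (W) and losing (L) positions by backward induction:
i:   0  1  2  3  4  5  6  7  8  9 10 11 12 13 14 15 16 17 18 19 20 21 22 23 24 25 26 27 28 29 30 31 32
     L  W  L  W  L  W  L  W  L  W  L  W  L  W  L  W  L  W  L  W  L  W  L  W  L  W  L  W  L  W  L  W  L
Position 32 is L, so the second player wins.

Second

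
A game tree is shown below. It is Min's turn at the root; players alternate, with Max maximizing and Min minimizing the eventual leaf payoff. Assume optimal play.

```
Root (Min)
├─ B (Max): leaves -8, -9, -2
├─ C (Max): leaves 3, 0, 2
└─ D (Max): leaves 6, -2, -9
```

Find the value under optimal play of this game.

B (Max): max(-8, -9, -2) = -2
C (Max): max(3, 0, 2) = 3
D (Max): max(6, -2, -9) = 6
Root (Min): min(-2, 3, 6) = -2

-2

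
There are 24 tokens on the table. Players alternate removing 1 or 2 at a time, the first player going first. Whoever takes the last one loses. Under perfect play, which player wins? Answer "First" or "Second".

i:   0  1  2  3  4  5  6  7  8  9 10 11 12 13 14 15 16 17 18 19 20 21 22 23 24
     W  L  W  W  L  W  W  L  W  W  L  W  W  L  W  W  L  W  W  L  W  W  L  W  W
Position 24 is W, so the first player wins.

First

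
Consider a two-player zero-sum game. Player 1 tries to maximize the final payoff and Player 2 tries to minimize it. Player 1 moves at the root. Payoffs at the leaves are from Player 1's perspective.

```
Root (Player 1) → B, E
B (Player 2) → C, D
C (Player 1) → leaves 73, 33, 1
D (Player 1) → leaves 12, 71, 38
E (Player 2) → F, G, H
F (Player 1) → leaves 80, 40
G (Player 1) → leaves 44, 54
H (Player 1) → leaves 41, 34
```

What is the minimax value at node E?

41

F: max(80, 40) = 80
G: max(44, 54) = 54
H: max(41, 34) = 41
E: min(80, 54, 41) = 41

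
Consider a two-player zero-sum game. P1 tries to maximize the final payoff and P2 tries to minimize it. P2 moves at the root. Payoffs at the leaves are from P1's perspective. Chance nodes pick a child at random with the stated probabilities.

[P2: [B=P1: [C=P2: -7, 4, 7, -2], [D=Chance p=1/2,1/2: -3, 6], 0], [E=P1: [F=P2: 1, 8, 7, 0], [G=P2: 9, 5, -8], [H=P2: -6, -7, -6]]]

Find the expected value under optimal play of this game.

0

C (P2): min(-7, 4, 7, -2) = -7
D (Chance): 1/2·-3 + 1/2·6 = 1.5
B (P1): max(-7, 1.5, 0) = 1.5
F (P2): min(1, 8, 7, 0) = 0
G (P2): min(9, 5, -8) = -8
H (P2): min(-6, -7, -6) = -7
E (P1): max(0, -8, -7) = 0
Root (P2): min(1.5, 0) = 0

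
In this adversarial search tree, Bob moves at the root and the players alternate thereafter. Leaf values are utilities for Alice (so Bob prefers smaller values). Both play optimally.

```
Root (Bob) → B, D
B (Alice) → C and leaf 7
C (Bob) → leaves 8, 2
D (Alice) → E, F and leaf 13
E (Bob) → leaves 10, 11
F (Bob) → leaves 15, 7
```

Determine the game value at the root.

C (Bob): min(8, 2) = 2
B (Alice): max(2, 7) = 7
E (Bob): min(10, 11) = 10
F (Bob): min(15, 7) = 7
D (Alice): max(10, 7, 13) = 13
Root (Bob): min(7, 13) = 7

7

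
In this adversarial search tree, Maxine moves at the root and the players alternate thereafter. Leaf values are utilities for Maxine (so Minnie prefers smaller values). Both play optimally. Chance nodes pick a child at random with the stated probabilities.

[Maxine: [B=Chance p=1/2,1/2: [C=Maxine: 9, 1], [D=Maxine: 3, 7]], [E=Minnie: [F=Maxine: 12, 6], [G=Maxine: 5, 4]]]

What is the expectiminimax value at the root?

C (Maxine): max(9, 1) = 9
D (Maxine): max(3, 7) = 7
B (Chance): 1/2·9 + 1/2·7 = 8
F (Maxine): max(12, 6) = 12
G (Maxine): max(5, 4) = 5
E (Minnie): min(12, 5) = 5
Root (Maxine): max(8, 5) = 8

8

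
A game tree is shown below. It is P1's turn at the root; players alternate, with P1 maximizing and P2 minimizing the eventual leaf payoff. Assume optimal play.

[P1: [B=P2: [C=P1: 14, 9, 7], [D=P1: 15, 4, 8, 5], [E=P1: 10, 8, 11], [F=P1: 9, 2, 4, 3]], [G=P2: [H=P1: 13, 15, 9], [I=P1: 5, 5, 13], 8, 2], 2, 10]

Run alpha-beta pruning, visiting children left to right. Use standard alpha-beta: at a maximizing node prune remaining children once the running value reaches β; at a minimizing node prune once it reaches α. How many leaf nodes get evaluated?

20

C [α=-∞,β=+∞]: v=14
D [α=-∞,β=14]: v=15 after child 1 ≥ β → β-cutoff, skip 3
E [α=-∞,β=14]: v=11
F [α=-∞,β=11]: v=9
B [α=-∞,β=+∞]: v=9
H [α=9,β=+∞]: v=15
I [α=9,β=15]: v=13
G [α=9,β=+∞]: v=8 after child 3 ≤ α → α-cutoff, skip 1
Root [α=-∞,β=+∞]: v=10
Leaves evaluated: 20 of 24.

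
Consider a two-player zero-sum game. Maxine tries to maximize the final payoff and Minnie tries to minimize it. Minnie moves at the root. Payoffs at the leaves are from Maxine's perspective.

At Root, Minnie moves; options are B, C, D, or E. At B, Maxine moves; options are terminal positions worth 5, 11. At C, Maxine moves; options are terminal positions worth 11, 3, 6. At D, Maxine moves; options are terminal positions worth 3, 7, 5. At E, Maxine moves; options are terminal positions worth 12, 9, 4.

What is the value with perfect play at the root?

B (Maxine): max(5, 11) = 11
C (Maxine): max(11, 3, 6) = 11
D (Maxine): max(3, 7, 5) = 7
E (Maxine): max(12, 9, 4) = 12
Root (Minnie): min(11, 11, 7, 12) = 7

7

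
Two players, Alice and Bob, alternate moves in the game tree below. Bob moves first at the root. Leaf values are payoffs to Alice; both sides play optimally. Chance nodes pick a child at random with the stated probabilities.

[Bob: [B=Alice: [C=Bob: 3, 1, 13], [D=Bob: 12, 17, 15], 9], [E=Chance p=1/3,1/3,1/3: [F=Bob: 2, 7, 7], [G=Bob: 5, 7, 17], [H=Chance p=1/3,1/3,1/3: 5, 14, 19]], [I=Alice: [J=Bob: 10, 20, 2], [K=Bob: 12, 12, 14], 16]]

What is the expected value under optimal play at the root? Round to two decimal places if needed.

6.56

C (Bob): min(3, 1, 13) = 1
D (Bob): min(12, 17, 15) = 12
B (Alice): max(1, 12, 9) = 12
F (Bob): min(2, 7, 7) = 2
G (Bob): min(5, 7, 17) = 5
H (Chance): 1/3·5 + 1/3·14 + 1/3·19 = 12.67
E (Chance): 1/3·2 + 1/3·5 + 1/3·12.67 = 6.56
J (Bob): min(10, 20, 2) = 2
K (Bob): min(12, 12, 14) = 12
I (Alice): max(2, 12, 16) = 16
Root (Bob): min(12, 6.56, 16) = 6.56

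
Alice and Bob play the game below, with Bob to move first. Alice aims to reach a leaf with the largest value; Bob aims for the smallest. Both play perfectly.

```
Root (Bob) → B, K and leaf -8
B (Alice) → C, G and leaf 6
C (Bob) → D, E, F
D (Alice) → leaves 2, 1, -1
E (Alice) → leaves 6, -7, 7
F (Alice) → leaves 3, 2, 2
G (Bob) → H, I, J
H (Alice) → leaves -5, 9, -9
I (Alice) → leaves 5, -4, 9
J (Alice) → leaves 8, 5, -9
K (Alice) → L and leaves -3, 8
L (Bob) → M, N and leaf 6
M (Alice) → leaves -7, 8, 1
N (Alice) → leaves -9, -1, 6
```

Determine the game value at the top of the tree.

D (Alice): max(2, 1, -1) = 2
E (Alice): max(6, -7, 7) = 7
F (Alice): max(3, 2, 2) = 3
C (Bob): min(2, 7, 3) = 2
H (Alice): max(-5, 9, -9) = 9
I (Alice): max(5, -4, 9) = 9
J (Alice): max(8, 5, -9) = 8
G (Bob): min(9, 9, 8) = 8
B (Alice): max(2, 8, 6) = 8
M (Alice): max(-7, 8, 1) = 8
N (Alice): max(-9, -1, 6) = 6
L (Bob): min(8, 6, 6) = 6
K (Alice): max(6, -3, 8) = 8
Root (Bob): min(8, 8, -8) = -8

-8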